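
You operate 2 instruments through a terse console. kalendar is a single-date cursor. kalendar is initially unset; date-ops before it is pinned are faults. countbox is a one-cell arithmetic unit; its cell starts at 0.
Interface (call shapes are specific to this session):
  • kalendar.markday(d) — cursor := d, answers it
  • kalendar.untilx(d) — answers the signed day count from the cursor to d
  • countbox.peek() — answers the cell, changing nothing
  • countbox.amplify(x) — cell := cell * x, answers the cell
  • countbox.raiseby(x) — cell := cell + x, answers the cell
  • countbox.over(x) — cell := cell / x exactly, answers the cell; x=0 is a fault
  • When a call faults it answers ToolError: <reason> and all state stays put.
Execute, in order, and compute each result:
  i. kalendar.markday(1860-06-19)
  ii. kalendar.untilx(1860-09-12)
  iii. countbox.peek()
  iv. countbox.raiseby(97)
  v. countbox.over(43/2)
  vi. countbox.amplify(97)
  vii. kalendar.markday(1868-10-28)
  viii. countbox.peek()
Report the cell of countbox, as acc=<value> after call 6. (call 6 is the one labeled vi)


;; kalendar.markday(d='1860-06-19') ~> 1860-06-19
;; kalendar.untilx(d='1860-09-12') ~> 85
;; countbox.peek() ~> 0
;; countbox.raiseby(x='97') ~> 97
;; countbox.over(x='43/2') ~> 194/43
;; countbox.amplify(x='97') ~> 18818/43
;; kalendar.markday(d='1868-10-28') ~> 1868-10-28
;; countbox.peek() ~> 18818/43

Answer: acc=18818/43


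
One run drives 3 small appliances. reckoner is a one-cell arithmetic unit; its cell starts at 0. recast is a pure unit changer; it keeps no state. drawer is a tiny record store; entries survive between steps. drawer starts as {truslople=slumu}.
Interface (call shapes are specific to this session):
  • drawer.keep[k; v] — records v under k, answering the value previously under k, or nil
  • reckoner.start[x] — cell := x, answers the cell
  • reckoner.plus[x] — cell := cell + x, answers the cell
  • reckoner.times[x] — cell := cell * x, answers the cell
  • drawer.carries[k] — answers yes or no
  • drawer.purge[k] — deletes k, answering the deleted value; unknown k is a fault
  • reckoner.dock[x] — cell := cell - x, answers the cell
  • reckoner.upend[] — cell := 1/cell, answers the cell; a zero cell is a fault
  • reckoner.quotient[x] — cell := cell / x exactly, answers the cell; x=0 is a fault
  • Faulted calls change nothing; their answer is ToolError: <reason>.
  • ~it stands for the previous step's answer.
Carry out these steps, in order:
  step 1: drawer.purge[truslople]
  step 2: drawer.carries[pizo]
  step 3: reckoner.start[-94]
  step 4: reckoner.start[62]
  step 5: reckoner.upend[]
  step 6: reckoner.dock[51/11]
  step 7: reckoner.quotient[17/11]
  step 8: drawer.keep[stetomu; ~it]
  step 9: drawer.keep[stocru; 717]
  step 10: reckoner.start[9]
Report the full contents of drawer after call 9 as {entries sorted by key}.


Step: drawer.purge[k: truslople]
Result: slumu
Step: drawer.carries[k: pizo]
Result: no
Step: reckoner.start[x: -94]
Result: -94
Step: reckoner.start[x: 62]
Result: 62
Step: reckoner.upend[]
Result: 1/62
Step: reckoner.dock[x: 51/11]
Result: -3151/682
Step: reckoner.quotient[x: 17/11]
Result: -3151/1054
Step: drawer.keep[k: stetomu; v: ~it]
Result: nil
Step: drawer.keep[k: stocru; v: 717]
Result: nil
Step: reckoner.start[x: 9]
Result: 9

Answer: {stetomu=-3151/1054, stocru=717}


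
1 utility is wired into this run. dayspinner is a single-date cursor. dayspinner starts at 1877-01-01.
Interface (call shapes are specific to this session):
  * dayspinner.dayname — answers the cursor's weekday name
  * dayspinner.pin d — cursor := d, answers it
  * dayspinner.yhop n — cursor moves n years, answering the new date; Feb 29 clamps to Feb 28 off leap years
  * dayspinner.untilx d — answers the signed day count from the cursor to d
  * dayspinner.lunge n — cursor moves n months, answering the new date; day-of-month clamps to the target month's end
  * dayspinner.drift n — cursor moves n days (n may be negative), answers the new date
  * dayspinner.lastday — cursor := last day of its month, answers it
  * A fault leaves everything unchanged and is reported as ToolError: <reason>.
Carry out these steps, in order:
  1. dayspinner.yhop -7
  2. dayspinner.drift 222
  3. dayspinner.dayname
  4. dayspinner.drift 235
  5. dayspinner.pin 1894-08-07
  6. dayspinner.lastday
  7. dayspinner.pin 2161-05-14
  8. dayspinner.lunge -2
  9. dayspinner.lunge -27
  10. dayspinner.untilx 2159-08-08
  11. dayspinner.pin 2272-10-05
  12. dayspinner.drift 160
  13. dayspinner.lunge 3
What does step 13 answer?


→ yhop(n=-7)
← 1870-01-01
→ drift(n=222)
← 1870-08-11
→ dayname()
← Thursday
→ drift(n=235)
← 1871-04-03
→ pin(d=1894-08-07)
← 1894-08-07
→ lastday()
← 1894-08-31
→ pin(d=2161-05-14)
← 2161-05-14
→ lunge(n=-2)
← 2161-03-14
→ lunge(n=-27)
← 2158-12-14
→ untilx(d=2159-08-08)
← 237
→ pin(d=2272-10-05)
← 2272-10-05
→ drift(n=160)
← 2273-03-14
→ lunge(n=3)
← 2273-06-14

Answer: 2273-06-14


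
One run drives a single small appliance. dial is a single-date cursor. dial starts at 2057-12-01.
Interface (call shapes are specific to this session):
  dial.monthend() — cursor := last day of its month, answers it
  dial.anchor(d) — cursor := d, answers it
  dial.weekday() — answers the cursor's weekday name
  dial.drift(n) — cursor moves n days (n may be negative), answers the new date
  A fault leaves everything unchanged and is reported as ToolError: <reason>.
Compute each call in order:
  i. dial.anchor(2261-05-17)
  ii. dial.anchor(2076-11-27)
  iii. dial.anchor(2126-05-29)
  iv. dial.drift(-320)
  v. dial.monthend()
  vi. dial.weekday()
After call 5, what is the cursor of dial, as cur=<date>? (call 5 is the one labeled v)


CALL dial.anchor[d: 2261-05-17]
RET  2261-05-17
CALL dial.anchor[d: 2076-11-27]
RET  2076-11-27
CALL dial.anchor[d: 2126-05-29]
RET  2126-05-29
CALL dial.drift[n: -320]
RET  2125-07-13
CALL dial.monthend[]
RET  2125-07-31
CALL dial.weekday[]
RET  Tuesday

Answer: cur=2125-07-31


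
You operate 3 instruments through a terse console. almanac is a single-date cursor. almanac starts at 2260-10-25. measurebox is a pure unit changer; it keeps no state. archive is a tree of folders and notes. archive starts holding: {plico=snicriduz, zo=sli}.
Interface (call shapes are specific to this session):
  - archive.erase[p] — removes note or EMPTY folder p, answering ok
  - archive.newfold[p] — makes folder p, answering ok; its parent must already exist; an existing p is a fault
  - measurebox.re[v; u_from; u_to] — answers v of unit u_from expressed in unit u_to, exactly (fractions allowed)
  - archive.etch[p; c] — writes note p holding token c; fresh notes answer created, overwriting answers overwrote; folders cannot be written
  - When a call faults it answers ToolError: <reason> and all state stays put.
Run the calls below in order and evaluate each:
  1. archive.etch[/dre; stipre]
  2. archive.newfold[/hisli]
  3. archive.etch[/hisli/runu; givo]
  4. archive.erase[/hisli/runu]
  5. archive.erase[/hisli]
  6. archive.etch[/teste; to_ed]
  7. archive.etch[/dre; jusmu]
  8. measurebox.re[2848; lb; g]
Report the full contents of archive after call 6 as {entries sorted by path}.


Answer: {dre=stipre, plico=snicriduz, teste=to_ed, zo=sli}

Derivation:
! archive.etch(p: /dre, c: stipre) == created
! archive.newfold(p: /hisli) == ok
! archive.etch(p: /hisli/runu, c: givo) == created
! archive.erase(p: /hisli/runu) == ok
! archive.erase(p: /hisli) == ok
! archive.etch(p: /teste, c: to_ed) == created
! archive.etch(p: /dre, c: jusmu) == overwrote
! measurebox.re(v: 2848, u_from: lb, u_to: g) == 4036972093/3125


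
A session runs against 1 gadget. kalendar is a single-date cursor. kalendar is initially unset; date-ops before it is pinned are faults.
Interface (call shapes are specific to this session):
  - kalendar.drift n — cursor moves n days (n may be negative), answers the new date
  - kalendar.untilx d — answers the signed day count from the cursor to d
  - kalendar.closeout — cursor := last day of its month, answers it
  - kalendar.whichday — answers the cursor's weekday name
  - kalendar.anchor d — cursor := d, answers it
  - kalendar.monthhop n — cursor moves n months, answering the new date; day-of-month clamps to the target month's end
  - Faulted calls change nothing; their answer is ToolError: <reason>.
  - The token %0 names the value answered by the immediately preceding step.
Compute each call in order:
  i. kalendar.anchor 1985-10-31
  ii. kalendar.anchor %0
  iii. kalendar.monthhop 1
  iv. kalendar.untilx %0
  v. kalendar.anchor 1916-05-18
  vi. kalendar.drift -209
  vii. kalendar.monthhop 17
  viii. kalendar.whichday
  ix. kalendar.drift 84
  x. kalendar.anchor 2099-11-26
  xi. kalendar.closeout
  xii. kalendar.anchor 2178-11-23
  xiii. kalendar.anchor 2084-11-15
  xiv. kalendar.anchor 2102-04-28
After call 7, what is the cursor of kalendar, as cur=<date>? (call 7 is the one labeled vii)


→ anchor(d='1985-10-31')
← 1985-10-31
→ anchor(d='%0')
← 1985-10-31
→ monthhop(n='1')
← 1985-11-30
→ untilx(d='%0')
← 0
→ anchor(d='1916-05-18')
← 1916-05-18
→ drift(n='-209')
← 1915-10-22
→ monthhop(n='17')
← 1917-03-22
→ whichday()
← Thursday
→ drift(n='84')
← 1917-06-14
→ anchor(d='2099-11-26')
← 2099-11-26
→ closeout()
← 2099-11-30
→ anchor(d='2178-11-23')
← 2178-11-23
→ anchor(d='2084-11-15')
← 2084-11-15
→ anchor(d='2102-04-28')
← 2102-04-28

Answer: cur=1917-03-22


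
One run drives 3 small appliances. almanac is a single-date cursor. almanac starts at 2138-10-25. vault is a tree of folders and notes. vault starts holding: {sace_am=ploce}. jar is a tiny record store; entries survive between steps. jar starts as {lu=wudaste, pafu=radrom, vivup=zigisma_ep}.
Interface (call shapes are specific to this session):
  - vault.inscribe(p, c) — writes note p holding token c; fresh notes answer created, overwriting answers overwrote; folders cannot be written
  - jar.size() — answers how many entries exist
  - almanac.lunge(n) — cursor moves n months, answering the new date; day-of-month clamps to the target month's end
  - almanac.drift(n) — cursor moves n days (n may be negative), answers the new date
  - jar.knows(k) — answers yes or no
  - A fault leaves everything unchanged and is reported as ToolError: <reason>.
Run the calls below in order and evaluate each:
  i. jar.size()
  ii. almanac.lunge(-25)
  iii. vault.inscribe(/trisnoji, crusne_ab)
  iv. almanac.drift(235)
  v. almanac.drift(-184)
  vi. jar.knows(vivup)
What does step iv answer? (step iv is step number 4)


$ jar.size
= 3
$ almanac.lunge n: -25
= 2136-09-25
$ vault.inscribe p: /trisnoji c: crusne_ab
= created
$ almanac.drift n: 235
= 2137-05-18
$ almanac.drift n: -184
= 2136-11-15
$ jar.knows k: vivup
= yes

Answer: 2137-05-18


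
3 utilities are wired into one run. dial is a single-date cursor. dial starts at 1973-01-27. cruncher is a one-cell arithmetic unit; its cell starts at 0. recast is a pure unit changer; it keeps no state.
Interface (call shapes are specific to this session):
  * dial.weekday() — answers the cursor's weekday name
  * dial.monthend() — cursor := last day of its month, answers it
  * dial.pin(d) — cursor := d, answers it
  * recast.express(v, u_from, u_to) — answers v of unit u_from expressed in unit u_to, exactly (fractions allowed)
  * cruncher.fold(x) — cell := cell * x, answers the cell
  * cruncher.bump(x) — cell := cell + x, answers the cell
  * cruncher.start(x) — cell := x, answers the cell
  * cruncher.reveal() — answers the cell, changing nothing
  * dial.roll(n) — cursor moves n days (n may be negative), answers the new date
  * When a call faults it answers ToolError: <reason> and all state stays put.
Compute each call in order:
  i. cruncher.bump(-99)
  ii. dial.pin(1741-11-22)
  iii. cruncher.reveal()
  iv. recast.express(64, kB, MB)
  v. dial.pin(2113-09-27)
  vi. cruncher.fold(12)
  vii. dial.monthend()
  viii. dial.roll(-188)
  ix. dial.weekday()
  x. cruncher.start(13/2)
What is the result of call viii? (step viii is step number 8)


~$ bump x→-99
[out] -99
~$ pin d→1741-11-22
[out] 1741-11-22
~$ reveal
[out] -99
~$ express v→64 u_from→kB u_to→MB
[out] 8/125
~$ pin d→2113-09-27
[out] 2113-09-27
~$ fold x→12
[out] -1188
~$ monthend
[out] 2113-09-30
~$ roll n→-188
[out] 2113-03-26
~$ weekday
[out] Sunday
~$ start x→13/2
[out] 13/2

Answer: 2113-03-26


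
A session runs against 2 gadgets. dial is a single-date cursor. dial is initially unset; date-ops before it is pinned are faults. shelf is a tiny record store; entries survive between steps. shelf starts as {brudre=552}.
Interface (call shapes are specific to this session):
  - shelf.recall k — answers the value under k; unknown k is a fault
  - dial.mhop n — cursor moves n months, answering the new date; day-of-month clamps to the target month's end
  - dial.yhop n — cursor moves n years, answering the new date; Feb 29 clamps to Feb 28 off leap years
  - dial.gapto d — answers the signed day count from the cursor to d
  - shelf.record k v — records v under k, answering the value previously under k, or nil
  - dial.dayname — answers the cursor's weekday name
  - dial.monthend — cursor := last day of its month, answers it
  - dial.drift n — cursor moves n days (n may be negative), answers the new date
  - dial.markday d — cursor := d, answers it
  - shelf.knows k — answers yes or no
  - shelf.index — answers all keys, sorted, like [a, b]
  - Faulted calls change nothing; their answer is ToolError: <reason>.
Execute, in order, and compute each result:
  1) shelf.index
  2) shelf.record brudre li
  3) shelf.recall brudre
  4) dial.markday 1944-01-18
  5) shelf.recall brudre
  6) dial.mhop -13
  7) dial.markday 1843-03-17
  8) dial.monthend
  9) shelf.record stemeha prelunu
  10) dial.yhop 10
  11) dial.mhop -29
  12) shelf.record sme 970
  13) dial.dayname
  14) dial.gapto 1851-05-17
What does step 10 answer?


Answer: 1853-03-31

Derivation:
Invoking shelf.index, giving [brudre].
Invoking shelf.record using k='brudre', v='li', and get 552.
Calling shelf.recall using k='brudre', → li.
Invoking dial.markday using d='1944-01-18', and see 1944-01-18.
Next I call shelf.recall using k='brudre', — result: li.
Calling dial.mhop using n='-13', yielding 1942-12-18.
Calling dial.markday using d='1843-03-17', yielding 1843-03-17.
Next I call dial.monthend, yielding 1843-03-31.
Using shelf.record using k='stemeha', v='prelunu': nil.
I invoke dial.yhop using n='10', and see 1853-03-31.
I use dial.mhop using n='-29', and get 1850-10-31.
Now I run shelf.record using k='sme', v='970', giving nil.
I invoke dial.dayname(), and see Thursday.
Calling dial.gapto using d='1851-05-17', — result: 198.


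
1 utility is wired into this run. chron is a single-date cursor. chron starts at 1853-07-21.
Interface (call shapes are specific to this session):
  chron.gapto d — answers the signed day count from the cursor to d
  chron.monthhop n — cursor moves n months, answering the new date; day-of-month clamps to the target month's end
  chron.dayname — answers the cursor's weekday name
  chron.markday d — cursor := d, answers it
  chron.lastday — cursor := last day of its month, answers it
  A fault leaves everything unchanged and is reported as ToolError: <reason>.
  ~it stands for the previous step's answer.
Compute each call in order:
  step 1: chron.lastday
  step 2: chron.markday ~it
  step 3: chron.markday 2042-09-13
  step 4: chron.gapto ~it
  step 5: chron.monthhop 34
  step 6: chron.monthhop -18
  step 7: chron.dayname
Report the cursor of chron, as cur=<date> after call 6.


I invoke chron.lastday(), which returns 1853-07-31.
Calling chron.markday passing d: ~it, and get 1853-07-31.
I invoke chron.markday passing d: 2042-09-13, giving 2042-09-13.
Now I run chron.gapto passing d: ~it, giving 0.
I call chron.monthhop passing n: 34, and observe 2045-07-13.
Now I run chron.monthhop passing n: -18, and observe 2044-01-13.
Then chron.dayname, — result: Wednesday.

Answer: cur=2044-01-13


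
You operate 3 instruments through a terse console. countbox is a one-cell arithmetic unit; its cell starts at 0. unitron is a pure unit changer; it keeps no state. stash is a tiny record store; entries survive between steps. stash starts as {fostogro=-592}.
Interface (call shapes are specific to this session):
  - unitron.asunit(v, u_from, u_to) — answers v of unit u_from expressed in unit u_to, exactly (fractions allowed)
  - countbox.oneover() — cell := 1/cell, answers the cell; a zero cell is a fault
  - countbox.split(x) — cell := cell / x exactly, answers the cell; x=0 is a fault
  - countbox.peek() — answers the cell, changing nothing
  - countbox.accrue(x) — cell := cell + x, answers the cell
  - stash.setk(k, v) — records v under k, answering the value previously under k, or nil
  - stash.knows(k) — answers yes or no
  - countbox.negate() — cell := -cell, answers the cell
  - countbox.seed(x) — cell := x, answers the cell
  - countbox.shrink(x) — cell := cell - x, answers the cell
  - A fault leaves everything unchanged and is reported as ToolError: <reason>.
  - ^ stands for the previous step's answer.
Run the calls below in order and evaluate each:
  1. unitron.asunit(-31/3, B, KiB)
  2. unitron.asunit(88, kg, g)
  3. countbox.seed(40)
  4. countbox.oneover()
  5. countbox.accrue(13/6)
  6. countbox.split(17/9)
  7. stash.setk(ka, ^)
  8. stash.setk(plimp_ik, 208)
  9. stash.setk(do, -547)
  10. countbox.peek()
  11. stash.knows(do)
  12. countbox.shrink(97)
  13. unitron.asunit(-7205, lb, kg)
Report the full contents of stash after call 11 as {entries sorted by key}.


Answer: {do=-547, fostogro=-592, ka=789/680, plimp_ik=208}

Derivation:
CALL unitron.asunit[v→-31/3; u_from→B; u_to→KiB]
RET  -31/3072
CALL unitron.asunit[v→88; u_from→kg; u_to→g]
RET  88000
CALL countbox.seed[x→40]
RET  40
CALL countbox.oneover[]
RET  1/40
CALL countbox.accrue[x→13/6]
RET  263/120
CALL countbox.split[x→17/9]
RET  789/680
CALL stash.setk[k→ka; v→^]
RET  nil
CALL stash.setk[k→plimp_ik; v→208]
RET  nil
CALL stash.setk[k→do; v→-547]
RET  nil
CALL countbox.peek[]
RET  789/680
CALL stash.knows[k→do]
RET  yes
CALL countbox.shrink[x→97]
RET  -65171/680
CALL unitron.asunit[v→-7205; u_from→lb; u_to→kg]
RET  -65362660517/20000000


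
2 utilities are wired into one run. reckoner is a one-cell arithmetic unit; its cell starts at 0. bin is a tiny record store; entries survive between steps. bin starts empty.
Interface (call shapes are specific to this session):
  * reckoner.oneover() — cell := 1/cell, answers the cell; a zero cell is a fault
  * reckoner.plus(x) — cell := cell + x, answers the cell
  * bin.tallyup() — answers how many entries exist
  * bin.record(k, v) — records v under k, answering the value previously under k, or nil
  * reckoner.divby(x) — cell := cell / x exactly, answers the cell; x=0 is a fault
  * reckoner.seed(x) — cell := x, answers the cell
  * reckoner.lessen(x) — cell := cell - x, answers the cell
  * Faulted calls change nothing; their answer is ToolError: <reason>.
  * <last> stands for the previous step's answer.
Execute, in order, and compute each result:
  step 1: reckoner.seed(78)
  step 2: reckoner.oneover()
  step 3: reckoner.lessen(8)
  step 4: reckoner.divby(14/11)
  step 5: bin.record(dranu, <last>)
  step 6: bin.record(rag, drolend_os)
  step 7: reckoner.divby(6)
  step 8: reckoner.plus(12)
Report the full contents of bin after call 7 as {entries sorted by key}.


Answer: {dranu=-979/156, rag=drolend_os}

Derivation:
Step: seed[78]
Result: 78
Step: oneover[]
Result: 1/78
Step: lessen[8]
Result: -623/78
Step: divby[14/11]
Result: -979/156
Step: record[dranu; <last>]
Result: nil
Step: record[rag; drolend_os]
Result: nil
Step: divby[6]
Result: -979/936
Step: plus[12]
Result: 10253/936


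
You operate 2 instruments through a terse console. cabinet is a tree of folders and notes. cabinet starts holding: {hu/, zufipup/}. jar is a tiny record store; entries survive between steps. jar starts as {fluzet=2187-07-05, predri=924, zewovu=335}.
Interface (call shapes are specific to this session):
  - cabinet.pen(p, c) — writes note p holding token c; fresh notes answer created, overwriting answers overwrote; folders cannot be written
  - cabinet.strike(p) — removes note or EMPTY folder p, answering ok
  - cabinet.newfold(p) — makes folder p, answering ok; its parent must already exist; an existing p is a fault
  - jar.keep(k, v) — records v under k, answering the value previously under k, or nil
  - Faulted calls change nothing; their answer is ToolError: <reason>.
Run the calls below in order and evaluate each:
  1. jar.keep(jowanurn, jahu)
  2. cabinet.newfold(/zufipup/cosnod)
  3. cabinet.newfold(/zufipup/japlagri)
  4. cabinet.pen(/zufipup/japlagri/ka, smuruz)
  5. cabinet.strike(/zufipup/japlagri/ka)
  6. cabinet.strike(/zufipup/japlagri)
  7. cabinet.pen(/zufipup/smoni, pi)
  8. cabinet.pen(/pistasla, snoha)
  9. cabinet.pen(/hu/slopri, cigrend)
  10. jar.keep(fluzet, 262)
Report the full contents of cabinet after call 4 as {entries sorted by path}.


Answer: {hu/, zufipup/, zufipup/cosnod/, zufipup/japlagri/, zufipup/japlagri/ka=smuruz}

Derivation:
;; keep(jowanurn, jahu) == nil
;; newfold(/zufipup/cosnod) == ok
;; newfold(/zufipup/japlagri) == ok
;; pen(/zufipup/japlagri/ka, smuruz) == created
;; strike(/zufipup/japlagri/ka) == ok
;; strike(/zufipup/japlagri) == ok
;; pen(/zufipup/smoni, pi) == created
;; pen(/pistasla, snoha) == created
;; pen(/hu/slopri, cigrend) == created
;; keep(fluzet, 262) == 2187-07-05


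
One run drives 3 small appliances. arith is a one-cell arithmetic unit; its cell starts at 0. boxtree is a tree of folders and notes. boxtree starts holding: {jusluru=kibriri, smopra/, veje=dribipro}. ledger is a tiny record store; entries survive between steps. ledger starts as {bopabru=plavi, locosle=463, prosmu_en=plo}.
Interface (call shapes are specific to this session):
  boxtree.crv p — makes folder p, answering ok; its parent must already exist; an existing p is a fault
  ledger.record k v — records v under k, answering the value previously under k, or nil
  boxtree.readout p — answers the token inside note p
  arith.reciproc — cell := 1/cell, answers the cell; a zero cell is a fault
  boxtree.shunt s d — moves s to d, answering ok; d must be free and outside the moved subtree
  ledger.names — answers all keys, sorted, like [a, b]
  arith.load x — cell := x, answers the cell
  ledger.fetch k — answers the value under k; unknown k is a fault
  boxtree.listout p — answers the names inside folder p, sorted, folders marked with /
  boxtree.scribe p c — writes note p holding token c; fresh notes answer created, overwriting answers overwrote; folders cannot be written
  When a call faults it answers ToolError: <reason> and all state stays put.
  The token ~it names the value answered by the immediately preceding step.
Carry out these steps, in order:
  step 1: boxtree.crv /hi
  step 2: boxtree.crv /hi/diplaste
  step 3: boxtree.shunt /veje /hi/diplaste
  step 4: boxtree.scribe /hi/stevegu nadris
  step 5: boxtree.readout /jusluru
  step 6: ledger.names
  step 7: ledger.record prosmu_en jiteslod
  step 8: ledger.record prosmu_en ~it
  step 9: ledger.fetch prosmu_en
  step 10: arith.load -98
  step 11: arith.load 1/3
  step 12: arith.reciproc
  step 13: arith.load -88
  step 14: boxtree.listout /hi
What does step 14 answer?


>> boxtree.crv(p='/hi')
<< ok
>> boxtree.crv(p='/hi/diplaste')
<< ok
>> boxtree.shunt(s='/veje', d='/hi/diplaste')
<< ToolError: exists
>> boxtree.scribe(p='/hi/stevegu', c='nadris')
<< created
>> boxtree.readout(p='/jusluru')
<< kibriri
>> ledger.names()
<< [bopabru, locosle, prosmu_en]
>> ledger.record(k='prosmu_en', v='jiteslod')
<< plo
>> ledger.record(k='prosmu_en', v='~it')
<< jiteslod
>> ledger.fetch(k='prosmu_en')
<< plo
>> arith.load(x='-98')
<< -98
>> arith.load(x='1/3')
<< 1/3
>> arith.reciproc()
<< 3
>> arith.load(x='-88')
<< -88
>> boxtree.listout(p='/hi')
<< [diplaste/, stevegu]

Answer: [diplaste/, stevegu]


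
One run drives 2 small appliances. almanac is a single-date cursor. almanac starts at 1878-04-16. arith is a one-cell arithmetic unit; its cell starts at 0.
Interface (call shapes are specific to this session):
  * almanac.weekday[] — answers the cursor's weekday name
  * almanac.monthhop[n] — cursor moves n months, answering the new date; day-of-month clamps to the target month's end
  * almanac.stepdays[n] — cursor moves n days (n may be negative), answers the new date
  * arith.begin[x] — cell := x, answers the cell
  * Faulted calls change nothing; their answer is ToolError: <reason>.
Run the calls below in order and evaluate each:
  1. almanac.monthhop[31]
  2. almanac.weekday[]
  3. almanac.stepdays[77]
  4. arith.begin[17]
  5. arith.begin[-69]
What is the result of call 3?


Answer: 1881-02-01

Derivation:
[in] almanac.monthhop n='31'
:: 1880-11-16
[in] almanac.weekday
:: Tuesday
[in] almanac.stepdays n='77'
:: 1881-02-01
[in] arith.begin x='17'
:: 17
[in] arith.begin x='-69'
:: -69


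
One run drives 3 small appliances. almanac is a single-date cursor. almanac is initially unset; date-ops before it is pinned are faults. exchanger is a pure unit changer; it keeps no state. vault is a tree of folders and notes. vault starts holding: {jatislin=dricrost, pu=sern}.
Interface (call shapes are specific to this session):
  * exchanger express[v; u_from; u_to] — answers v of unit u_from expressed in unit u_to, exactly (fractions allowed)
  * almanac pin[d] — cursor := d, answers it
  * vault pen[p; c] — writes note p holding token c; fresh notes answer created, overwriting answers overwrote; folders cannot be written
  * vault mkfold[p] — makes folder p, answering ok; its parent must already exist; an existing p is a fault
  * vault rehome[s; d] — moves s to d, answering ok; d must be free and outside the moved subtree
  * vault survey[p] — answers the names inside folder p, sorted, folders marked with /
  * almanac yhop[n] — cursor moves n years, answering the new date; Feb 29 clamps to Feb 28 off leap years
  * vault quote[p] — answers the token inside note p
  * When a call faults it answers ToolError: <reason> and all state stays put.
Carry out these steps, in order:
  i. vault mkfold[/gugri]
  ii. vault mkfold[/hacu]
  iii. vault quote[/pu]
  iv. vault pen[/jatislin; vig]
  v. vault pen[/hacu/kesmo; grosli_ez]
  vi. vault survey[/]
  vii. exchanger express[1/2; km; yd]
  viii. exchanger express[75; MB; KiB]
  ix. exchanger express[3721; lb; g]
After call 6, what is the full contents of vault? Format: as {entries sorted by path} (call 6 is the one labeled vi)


Answer: {gugri/, hacu/, hacu/kesmo=grosli_ez, jatislin=vig, pu=sern}

Derivation:
Calling vault mkfold with p=/gugri, and see ok.
Calling vault mkfold with p=/hacu, and observe ok.
Now I run vault quote with p=/pu, and observe sern.
Using vault pen with p=/jatislin, c=vig, and get overwrote.
I run vault pen with p=/hacu/kesmo, c=grosli_ez, giving created.
I call vault survey with p=/, which returns [gugri/, hacu/, jatislin, pu].
Invoking exchanger express with v=1/2, u_from=km, u_to=yd, giving 625000/1143.
Then exchanger express with v=75, u_from=MB, u_to=KiB, yielding 1171875/16.
I invoke exchanger express with v=3721, u_from=lb, u_to=g, — result: 168781720877/100000.


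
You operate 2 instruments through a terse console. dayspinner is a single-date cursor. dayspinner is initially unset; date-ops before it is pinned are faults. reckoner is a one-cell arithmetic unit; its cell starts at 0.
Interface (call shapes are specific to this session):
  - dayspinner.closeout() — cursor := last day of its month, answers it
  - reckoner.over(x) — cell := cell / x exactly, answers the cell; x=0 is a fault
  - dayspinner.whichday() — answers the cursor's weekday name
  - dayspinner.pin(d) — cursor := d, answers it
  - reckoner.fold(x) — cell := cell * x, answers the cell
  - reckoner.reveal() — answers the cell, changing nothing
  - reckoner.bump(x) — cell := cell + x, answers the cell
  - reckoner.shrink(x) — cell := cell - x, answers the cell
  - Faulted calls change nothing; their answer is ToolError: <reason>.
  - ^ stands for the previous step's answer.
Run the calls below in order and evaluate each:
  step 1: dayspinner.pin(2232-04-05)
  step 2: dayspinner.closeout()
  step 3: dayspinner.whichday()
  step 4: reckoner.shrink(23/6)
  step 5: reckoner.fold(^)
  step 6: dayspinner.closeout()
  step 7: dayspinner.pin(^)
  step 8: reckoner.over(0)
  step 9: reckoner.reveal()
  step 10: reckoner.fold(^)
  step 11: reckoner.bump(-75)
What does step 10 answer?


Answer: 279841/1296

Derivation:
! 1. pin(2232-04-05) == 2232-04-05
! 2. closeout() == 2232-04-30
! 3. whichday() == Monday
! 4. shrink(23/6) == -23/6
! 5. fold(^) == 529/36
! 6. closeout() == 2232-04-30
! 7. pin(^) == 2232-04-30
! 8. over(0) == ToolError: division by zero
! 9. reveal() == 529/36
! 10. fold(^) == 279841/1296
! 11. bump(-75) == 182641/1296


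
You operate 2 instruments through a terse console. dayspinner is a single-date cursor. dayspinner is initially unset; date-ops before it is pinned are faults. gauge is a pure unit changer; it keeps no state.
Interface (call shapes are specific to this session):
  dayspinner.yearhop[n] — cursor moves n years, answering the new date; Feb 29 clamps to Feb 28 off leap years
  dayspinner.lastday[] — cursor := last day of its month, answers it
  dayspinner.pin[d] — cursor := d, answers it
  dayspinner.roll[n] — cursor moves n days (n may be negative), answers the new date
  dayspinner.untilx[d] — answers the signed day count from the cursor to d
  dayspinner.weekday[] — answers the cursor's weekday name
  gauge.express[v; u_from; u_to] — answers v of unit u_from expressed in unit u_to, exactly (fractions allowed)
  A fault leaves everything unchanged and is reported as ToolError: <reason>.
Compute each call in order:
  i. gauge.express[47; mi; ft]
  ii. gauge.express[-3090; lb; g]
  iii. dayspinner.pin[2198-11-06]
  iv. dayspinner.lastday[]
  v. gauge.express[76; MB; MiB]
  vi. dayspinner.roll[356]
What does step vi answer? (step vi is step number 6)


Answer: 2199-11-21

Derivation:
$ express v=47 u_from=mi u_to=ft
:: 248160
$ express v=-3090 u_from=lb u_to=g
:: -14016004233/10000
$ pin d=2198-11-06
:: 2198-11-06
$ lastday
:: 2198-11-30
$ express v=76 u_from=MB u_to=MiB
:: 296875/4096
$ roll n=356
:: 2199-11-21


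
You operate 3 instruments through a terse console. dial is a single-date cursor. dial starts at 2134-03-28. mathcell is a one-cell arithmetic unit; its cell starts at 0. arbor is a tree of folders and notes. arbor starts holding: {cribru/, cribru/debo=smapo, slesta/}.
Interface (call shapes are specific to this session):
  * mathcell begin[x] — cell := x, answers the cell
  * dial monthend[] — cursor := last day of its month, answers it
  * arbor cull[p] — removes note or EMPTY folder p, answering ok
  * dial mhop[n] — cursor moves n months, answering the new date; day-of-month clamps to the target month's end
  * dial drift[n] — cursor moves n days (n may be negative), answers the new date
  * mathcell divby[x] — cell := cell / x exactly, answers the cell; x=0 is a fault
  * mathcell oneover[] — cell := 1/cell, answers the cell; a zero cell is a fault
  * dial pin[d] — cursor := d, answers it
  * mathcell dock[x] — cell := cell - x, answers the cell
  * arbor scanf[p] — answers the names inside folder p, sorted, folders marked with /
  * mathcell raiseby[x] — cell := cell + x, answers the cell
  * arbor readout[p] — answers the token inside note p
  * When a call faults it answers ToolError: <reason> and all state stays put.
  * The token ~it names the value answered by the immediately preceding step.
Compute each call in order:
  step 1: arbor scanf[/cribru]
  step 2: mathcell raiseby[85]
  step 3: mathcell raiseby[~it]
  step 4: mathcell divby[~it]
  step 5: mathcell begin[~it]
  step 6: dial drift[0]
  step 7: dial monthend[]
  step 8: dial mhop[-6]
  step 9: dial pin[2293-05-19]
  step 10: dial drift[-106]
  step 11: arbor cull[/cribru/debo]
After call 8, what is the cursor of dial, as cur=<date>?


Act: arbor scanf[p=/cribru]
Obs: [debo]
Act: mathcell raiseby[x=85]
Obs: 85
Act: mathcell raiseby[x=~it]
Obs: 170
Act: mathcell divby[x=~it]
Obs: 1
Act: mathcell begin[x=~it]
Obs: 1
Act: dial drift[n=0]
Obs: 2134-03-28
Act: dial monthend[]
Obs: 2134-03-31
Act: dial mhop[n=-6]
Obs: 2133-09-30
Act: dial pin[d=2293-05-19]
Obs: 2293-05-19
Act: dial drift[n=-106]
Obs: 2293-02-02
Act: arbor cull[p=/cribru/debo]
Obs: ok

Answer: cur=2133-09-30


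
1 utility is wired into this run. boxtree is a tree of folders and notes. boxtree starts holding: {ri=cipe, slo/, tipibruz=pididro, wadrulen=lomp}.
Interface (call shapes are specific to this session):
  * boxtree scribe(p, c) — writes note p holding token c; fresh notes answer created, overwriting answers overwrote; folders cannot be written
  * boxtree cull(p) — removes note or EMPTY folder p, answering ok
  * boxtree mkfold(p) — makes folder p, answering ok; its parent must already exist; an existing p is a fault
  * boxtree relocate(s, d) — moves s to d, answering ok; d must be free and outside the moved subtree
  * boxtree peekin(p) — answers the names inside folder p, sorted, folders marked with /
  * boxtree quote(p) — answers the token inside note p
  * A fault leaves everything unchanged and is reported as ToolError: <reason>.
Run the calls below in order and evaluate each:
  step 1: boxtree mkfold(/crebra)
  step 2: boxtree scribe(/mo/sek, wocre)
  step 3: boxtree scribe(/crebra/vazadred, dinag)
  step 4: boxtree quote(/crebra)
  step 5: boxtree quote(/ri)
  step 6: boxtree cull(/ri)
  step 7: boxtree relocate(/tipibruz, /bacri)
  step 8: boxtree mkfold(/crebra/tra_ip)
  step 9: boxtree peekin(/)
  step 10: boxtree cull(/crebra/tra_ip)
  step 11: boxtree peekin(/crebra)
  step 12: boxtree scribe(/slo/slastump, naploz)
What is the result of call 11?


Answer: [vazadred]

Derivation:
·→ boxtree mkfold(p=/crebra)
·← ok
·→ boxtree scribe(p=/mo/sek, c=wocre)
·← ToolError: no parent
·→ boxtree scribe(p=/crebra/vazadred, c=dinag)
·← created
·→ boxtree quote(p=/crebra)
·← ToolError: is a directory
·→ boxtree quote(p=/ri)
·← cipe
·→ boxtree cull(p=/ri)
·← ok
·→ boxtree relocate(s=/tipibruz, d=/bacri)
·← ok
·→ boxtree mkfold(p=/crebra/tra_ip)
·← ok
·→ boxtree peekin(p=/)
·← [bacri, crebra/, slo/, wadrulen]
·→ boxtree cull(p=/crebra/tra_ip)
·← ok
·→ boxtree peekin(p=/crebra)
·← [vazadred]
·→ boxtree scribe(p=/slo/slastump, c=naploz)
·← created


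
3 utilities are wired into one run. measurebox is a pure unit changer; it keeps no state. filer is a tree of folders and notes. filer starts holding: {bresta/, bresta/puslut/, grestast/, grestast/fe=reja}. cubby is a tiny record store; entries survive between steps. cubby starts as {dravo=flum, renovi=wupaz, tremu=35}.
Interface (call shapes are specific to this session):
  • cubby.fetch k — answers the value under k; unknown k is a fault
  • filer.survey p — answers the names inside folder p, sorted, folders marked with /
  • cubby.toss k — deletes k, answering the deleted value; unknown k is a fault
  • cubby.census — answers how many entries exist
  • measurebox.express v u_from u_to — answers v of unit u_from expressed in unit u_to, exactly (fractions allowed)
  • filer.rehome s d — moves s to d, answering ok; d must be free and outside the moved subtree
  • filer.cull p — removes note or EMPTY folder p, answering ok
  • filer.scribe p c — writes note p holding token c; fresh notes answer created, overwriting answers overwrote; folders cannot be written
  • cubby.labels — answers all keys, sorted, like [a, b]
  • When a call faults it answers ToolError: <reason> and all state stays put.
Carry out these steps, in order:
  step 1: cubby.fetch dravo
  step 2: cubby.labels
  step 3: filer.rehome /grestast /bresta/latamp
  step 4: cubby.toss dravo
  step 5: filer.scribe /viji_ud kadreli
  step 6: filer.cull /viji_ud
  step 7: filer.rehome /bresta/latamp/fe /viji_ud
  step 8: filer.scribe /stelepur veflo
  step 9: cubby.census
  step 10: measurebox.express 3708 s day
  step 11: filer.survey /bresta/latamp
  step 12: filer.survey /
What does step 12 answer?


Answer: [bresta/, stelepur, viji_ud]

Derivation:
Invoking cubby.fetch using k='dravo', → flum.
I run cubby.labels: [dravo, renovi, tremu].
I try filer.rehome using s='/grestast', d='/bresta/latamp': ok.
Now I run cubby.toss using k='dravo', and observe flum.
I call filer.scribe using p='/viji_ud', c='kadreli', and observe created.
I use filer.cull using p='/viji_ud', and see ok.
I use filer.rehome using s='/bresta/latamp/fe', d='/viji_ud', giving ok.
I invoke filer.scribe using p='/stelepur', c='veflo', and observe created.
I run cubby.census: 2.
I use measurebox.express using v='3708', u_from='s', u_to='day', → 103/2400.
Next I call filer.survey using p='/bresta/latamp', → [].
Next I call filer.survey using p='/', and observe [bresta/, stelepur, viji_ud].


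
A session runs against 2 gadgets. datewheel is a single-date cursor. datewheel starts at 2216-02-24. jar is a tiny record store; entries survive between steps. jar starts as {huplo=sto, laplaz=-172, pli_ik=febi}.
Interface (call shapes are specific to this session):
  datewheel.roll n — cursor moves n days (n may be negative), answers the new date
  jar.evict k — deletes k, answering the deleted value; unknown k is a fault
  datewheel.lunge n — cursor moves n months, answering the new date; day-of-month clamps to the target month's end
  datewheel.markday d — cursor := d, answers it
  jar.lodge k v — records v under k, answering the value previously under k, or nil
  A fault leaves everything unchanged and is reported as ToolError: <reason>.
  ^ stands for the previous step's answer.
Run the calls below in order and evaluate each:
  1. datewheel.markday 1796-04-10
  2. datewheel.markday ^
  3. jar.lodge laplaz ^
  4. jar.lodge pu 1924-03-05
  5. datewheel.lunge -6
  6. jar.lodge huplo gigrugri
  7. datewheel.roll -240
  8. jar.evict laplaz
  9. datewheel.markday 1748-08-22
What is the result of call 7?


Answer: 1795-02-12

Derivation:
>>> markday d='1796-04-10'
= 1796-04-10
>>> markday d='^'
= 1796-04-10
>>> lodge k='laplaz' v='^'
= -172
>>> lodge k='pu' v='1924-03-05'
= nil
>>> lunge n='-6'
= 1795-10-10
>>> lodge k='huplo' v='gigrugri'
= sto
>>> roll n='-240'
= 1795-02-12
>>> evict k='laplaz'
= 1796-04-10
>>> markday d='1748-08-22'
= 1748-08-22


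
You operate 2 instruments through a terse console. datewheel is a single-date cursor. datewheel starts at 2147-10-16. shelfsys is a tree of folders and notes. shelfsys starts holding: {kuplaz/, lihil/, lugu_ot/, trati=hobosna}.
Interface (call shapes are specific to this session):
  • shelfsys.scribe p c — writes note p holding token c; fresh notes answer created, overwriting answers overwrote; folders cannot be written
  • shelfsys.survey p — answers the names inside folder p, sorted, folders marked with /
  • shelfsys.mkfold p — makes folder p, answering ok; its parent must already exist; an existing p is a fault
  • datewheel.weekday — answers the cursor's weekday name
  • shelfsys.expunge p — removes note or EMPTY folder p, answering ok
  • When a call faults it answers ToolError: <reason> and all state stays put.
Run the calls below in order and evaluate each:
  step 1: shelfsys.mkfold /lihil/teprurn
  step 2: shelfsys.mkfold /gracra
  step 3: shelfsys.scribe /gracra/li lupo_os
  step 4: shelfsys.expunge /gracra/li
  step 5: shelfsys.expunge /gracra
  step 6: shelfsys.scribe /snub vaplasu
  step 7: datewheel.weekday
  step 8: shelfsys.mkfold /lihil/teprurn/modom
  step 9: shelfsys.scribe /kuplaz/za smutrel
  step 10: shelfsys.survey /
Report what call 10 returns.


! 1. shelfsys.mkfold(/lihil/teprurn) == ok
! 2. shelfsys.mkfold(/gracra) == ok
! 3. shelfsys.scribe(/gracra/li, lupo_os) == created
! 4. shelfsys.expunge(/gracra/li) == ok
! 5. shelfsys.expunge(/gracra) == ok
! 6. shelfsys.scribe(/snub, vaplasu) == created
! 7. datewheel.weekday() == Monday
! 8. shelfsys.mkfold(/lihil/teprurn/modom) == ok
! 9. shelfsys.scribe(/kuplaz/za, smutrel) == created
! 10. shelfsys.survey(/) == [kuplaz/, lihil/, lugu_ot/, snub, trati]

Answer: [kuplaz/, lihil/, lugu_ot/, snub, trati]
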